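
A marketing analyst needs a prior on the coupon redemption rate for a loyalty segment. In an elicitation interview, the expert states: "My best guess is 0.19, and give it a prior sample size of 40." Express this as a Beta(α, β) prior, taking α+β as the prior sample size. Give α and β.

α = 7.6, β = 32.4

Under the effective-sample-size interpretation, Beta(α, β) has prior mean α/(α+β) and prior sample size α+β.
So α+β = 40 and α/(α+β) = 0.19, giving α = 0.19·40 = 7.6 and β = 40 − 7.6 = 32.4.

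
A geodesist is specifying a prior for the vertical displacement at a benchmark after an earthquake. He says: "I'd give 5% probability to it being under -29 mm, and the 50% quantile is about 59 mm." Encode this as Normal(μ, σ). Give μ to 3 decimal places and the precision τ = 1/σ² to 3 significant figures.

For Normal(μ,σ), the p-quantile is μ + z_p·σ. Here z_{0.05} = -1.645, z_{0.5} = 0.
So -29 = μ − 1.645σ and 59 = μ + 0σ.
Subtracting: σ = (59 − -29)/(0 − (-1.645)) = 53.500.
Then μ = -29 − (-1.645)·53.500 = 59.000.
Precision τ = 1/σ² = 1/53.5² = 0.000349.

μ = 59.000, τ = 0.000349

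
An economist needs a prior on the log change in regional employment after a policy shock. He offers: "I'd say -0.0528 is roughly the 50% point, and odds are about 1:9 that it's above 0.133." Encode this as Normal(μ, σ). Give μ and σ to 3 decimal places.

μ = -0.053, σ = 0.145

The p-quantile of Normal(μ,σ) is μ + z_p·σ, with z_{0.5} = 0 and z_{0.9} = 1.282.
Eliminate σ: μ = (z₂·x₁ − z₁·x₂)/(z₂ − z₁) = (1.282·-0.0528 − (0)·0.133)/1.282 = -0.053.
Then σ = (x₂ − x₁)/(z₂ − z₁) = (0.133 − -0.0528)/1.282 = 0.145.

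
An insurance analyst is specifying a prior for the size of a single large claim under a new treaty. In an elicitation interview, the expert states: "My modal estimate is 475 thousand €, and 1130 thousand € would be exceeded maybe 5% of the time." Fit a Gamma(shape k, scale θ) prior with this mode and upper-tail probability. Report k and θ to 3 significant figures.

k ≈ 4.64, θ ≈ 131

Gamma(k,θ) with k>1 has mode (k−1)θ, so θ = 475/(k−1).
Need P(X < 1130) = 0.95 with θ tied to k this way. Start at k = 2, θ = 475: P(X<1130) ≈ 0.687.
Too low — raise k to concentrate. Iterating converges to k ≈ 4.64.
Then θ = 475/(4.64−1) ≈ 131.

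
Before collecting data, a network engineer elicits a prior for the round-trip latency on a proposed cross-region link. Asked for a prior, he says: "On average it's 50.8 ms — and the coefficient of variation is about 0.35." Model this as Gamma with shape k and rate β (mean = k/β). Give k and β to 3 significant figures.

k ≈ 8.16, β ≈ 0.161

For Gamma(k, rate β): mean = k/β, variance = k/β², so CV = 1/√k.
CV = 0.35, hence k = 1/CV² = 8.16.
Then β = k/mean = 8.16/50.8 = 0.161.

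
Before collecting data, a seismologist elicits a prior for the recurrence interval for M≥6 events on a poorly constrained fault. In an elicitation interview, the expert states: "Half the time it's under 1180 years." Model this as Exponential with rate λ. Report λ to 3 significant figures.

λ ≈ 0.000587

Exponential median = ln 2 / λ, so λ = ln 2 / 1180.0 = 0.000587.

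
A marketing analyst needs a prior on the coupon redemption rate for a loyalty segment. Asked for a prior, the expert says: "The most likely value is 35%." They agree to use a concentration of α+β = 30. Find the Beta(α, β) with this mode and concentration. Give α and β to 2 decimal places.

For α,β > 1 the Beta mode is (α−1)/(α+β−2). With α+β = 30, the mode is (α−1)/28.
Set (α−1)/28 = 0.35 → α = 1 + 0.35·28 = 10.80.
β = 30 − α = 19.20.

α = 10.80, β = 19.20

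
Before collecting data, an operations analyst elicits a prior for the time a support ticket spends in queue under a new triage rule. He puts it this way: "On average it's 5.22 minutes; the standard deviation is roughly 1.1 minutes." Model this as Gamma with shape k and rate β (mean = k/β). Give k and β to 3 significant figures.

For Gamma(k, rate β): mean = k/β, variance = k/β², so CV = 1/√k.
CV = SD/mean = 1.1/5.22 = 0.2107, hence k = 1/CV² = 22.5.
Then β = k/mean = 22.5/5.22 = 4.31.

k ≈ 22.5, β ≈ 4.31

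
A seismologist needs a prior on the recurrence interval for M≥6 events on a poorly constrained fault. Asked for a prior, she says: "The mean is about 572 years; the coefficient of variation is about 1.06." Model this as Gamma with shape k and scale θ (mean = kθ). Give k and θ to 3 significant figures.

k ≈ 0.89, θ ≈ 643

For Gamma(k, scale θ): mean = kθ, variance = kθ², so CV = 1/√k.
CV = 1.06, hence k = 1/CV² = 0.89.
Then θ = mean/k = 572/0.89 = 643.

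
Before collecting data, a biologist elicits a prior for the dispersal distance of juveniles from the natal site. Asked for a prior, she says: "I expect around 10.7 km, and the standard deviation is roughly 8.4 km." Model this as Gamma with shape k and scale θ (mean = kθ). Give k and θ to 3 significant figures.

For Gamma(k, scale θ): mean = kθ, variance = kθ², so CV = 1/√k.
CV = SD/mean = 8.4/10.7 = 0.785, hence k = 1/CV² = 1.62.
Then θ = mean/k = 10.7/1.62 = 6.59.

k ≈ 1.62, θ ≈ 6.59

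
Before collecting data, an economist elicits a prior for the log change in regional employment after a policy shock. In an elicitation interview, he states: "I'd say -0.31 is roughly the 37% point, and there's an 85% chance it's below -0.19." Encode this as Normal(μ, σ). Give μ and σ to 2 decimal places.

μ = -0.28, σ = 0.09

The p-quantile of Normal(μ,σ) is μ + z_p·σ, with z_{0.37} = -0.3319 and z_{0.85} = 1.036.
Eliminate σ: μ = (z₂·x₁ − z₁·x₂)/(z₂ − z₁) = (1.036·-0.31 − (-0.3319)·-0.19)/1.368 = -0.28.
Then σ = (x₂ − x₁)/(z₂ − z₁) = (-0.19 − -0.31)/1.368 = 0.09.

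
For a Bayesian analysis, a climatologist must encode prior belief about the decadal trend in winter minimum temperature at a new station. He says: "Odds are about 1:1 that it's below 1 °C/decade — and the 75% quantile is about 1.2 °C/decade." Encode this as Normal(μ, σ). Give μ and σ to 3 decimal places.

The p-quantile of Normal(μ,σ) is μ + z_p·σ, with z_{0.5} = 0 and z_{0.75} = 0.6745.
Eliminate σ: μ = (z₂·x₁ − z₁·x₂)/(z₂ − z₁) = (0.6745·1 − (0)·1.2)/0.6745 = 1.000.
Then σ = (x₂ − x₁)/(z₂ − z₁) = (1.2 − 1)/0.6745 = 0.297.

μ = 1.000, σ = 0.297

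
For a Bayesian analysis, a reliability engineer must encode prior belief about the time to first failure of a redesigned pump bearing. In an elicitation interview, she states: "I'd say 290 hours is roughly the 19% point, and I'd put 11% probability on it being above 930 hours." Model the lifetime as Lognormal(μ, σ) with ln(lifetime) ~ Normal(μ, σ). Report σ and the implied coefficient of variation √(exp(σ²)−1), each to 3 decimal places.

If T ~ Lognormal(μ,σ) then ln T ~ Normal(μ,σ), so the p-quantile of ln T is μ + z_p·σ.
ln(290) = 5.67 and ln(930) = 6.835; z_{0.19} = -0.8779, z_{0.89} = 1.227.
σ = (6.835 − 5.67)/(1.227 − (-0.8779)) = 0.554.
μ = 5.67 − (-0.8779)·0.554 = 6.156.
CV = √(exp(σ²)−1) = √(exp(0.3066)−1) = 0.599.

σ ≈ 0.554, CV ≈ 0.599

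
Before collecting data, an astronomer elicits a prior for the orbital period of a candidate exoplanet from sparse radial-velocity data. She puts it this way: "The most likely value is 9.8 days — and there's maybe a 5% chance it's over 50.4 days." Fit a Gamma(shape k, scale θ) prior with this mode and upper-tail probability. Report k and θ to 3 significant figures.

Gamma(k,θ) with k>1 has mode (k−1)θ, so θ = 9.8/(k−1).
Need P(X < 50.4) = 0.95 with θ tied to k this way. Start at k = 2, θ = 9.8: P(X<50.4) ≈ 0.964.
Too high — lower k to spread out. Iterating converges to k ≈ 1.89.
Then θ = 9.8/(1.89−1) ≈ 11.1.

k ≈ 1.89, θ ≈ 11.1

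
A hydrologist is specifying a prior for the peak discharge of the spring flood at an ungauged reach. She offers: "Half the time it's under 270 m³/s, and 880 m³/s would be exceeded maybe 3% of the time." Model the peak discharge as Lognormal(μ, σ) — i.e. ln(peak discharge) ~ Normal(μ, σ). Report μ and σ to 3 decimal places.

If T ~ Lognormal(μ,σ) then ln T ~ Normal(μ,σ), so the p-quantile of ln T is μ + z_p·σ.
ln(270) = 5.598 and ln(880) = 6.78; z_{0.5} = 0, z_{0.97} = 1.881.
σ = (6.78 − 5.598)/(1.881 − (0)) = 0.628.
μ = 5.598 − (0)·0.628 = 5.598.

μ ≈ 5.598, σ ≈ 0.628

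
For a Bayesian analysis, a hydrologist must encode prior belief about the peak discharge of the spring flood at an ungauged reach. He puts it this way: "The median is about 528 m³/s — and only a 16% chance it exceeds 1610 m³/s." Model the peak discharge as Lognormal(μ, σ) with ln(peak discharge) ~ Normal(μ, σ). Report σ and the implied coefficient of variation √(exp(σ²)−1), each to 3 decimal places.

If T ~ Lognormal(μ,σ) then ln T ~ Normal(μ,σ), so the p-quantile of ln T is μ + z_p·σ.
ln(528) = 6.269 and ln(1610) = 7.384; z_{0.5} = 0, z_{0.84} = 0.9945.
σ = (7.384 − 6.269)/(0.9945 − (0)) = 1.121.
μ = 6.269 − (0)·1.121 = 6.269.
CV = √(exp(σ²)−1) = √(exp(1.2569)−1) = 1.586.

σ ≈ 1.121, CV ≈ 1.586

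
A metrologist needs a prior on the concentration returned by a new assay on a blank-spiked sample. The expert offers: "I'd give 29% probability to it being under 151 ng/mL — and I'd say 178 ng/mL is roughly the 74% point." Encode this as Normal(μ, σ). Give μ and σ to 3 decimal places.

For Normal(μ,σ), the p-quantile is μ + z_p·σ. Here z_{0.29} = -0.5534, z_{0.74} = 0.6433.
So 151 = μ − 0.5534σ and 178 = μ + 0.6433σ.
Subtracting: σ = (178 − 151)/(0.6433 − (-0.5534)) = 22.561.
Then μ = 151 − (-0.5534)·22.561 = 163.485.

μ = 163.485, σ = 22.561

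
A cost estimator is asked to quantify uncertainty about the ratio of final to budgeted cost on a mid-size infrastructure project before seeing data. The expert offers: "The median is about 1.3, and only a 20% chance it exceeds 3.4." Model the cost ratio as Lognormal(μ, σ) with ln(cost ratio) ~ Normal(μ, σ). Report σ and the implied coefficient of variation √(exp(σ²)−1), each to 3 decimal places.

If T ~ Lognormal(μ,σ) then ln T ~ Normal(μ,σ), so the p-quantile of ln T is μ + z_p·σ.
ln(1.3) = 0.2624 and ln(3.4) = 1.224; z_{0.5} = 0, z_{0.8} = 0.8416.
σ = (1.224 − 0.2624)/(0.8416 − (0)) = 1.142.
μ = 0.2624 − (0)·1.142 = 0.262.
CV = √(exp(σ²)−1) = √(exp(1.3049)−1) = 1.639.

σ ≈ 1.142, CV ≈ 1.639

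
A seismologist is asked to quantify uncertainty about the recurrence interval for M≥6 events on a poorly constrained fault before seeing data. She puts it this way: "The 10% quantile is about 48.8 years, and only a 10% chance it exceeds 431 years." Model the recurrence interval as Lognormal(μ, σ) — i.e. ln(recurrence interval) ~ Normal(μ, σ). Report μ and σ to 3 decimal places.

μ ≈ 4.977, σ ≈ 0.850

If T ~ Lognormal(μ,σ) then ln T ~ Normal(μ,σ), so the p-quantile of ln T is μ + z_p·σ.
ln(48.8) = 3.888 and ln(431) = 6.066; z_{0.1} = -1.282, z_{0.9} = 1.282.
σ = (6.066 − 3.888)/(1.282 − (-1.282)) = 0.850.
μ = 3.888 − (-1.282)·0.850 = 4.977.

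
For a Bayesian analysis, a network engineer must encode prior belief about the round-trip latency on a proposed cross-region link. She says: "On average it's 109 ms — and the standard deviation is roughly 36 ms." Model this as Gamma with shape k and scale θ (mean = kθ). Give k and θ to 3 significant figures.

For Gamma(k, scale θ): mean = kθ, variance = kθ², so CV = 1/√k.
CV = SD/mean = 36/109 = 0.3303, hence k = 1/CV² = 9.17.
Then θ = mean/k = 109/9.17 = 11.9.

k ≈ 9.17, θ ≈ 11.9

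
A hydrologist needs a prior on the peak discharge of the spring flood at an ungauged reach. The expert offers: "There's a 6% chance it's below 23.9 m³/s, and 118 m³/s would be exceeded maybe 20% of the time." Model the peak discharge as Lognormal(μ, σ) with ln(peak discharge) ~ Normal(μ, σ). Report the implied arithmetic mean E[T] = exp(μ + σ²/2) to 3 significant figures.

E[T] ≈ 84.1 m³/s

If T ~ Lognormal(μ,σ) then ln T ~ Normal(μ,σ), so the p-quantile of ln T is μ + z_p·σ.
ln(23.9) = 3.174 and ln(118) = 4.771; z_{0.06} = -1.555, z_{0.8} = 0.8416.
σ = (4.771 − 3.174)/(0.8416 − (-1.555)) = 0.666.
μ = 3.174 − (-1.555)·0.666 = 4.210.
E[T] = exp(μ + σ²/2) = exp(4.210 + 0.2220) = 84.1 m³/s.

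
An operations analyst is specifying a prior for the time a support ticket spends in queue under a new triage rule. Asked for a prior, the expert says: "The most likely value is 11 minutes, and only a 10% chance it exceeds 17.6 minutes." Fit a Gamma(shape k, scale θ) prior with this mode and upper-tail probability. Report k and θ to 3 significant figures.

k ≈ 9.5, θ ≈ 1.29

Gamma(k,θ) with k>1 has mode (k−1)θ, so θ = 11/(k−1).
Need P(X < 17.6) = 0.9 with θ tied to k this way. Start at k = 2, θ = 11: P(X<17.6) ≈ 0.475.
Too low — raise k to concentrate. Iterating converges to k ≈ 9.5.
Then θ = 11/(9.5−1) ≈ 1.29.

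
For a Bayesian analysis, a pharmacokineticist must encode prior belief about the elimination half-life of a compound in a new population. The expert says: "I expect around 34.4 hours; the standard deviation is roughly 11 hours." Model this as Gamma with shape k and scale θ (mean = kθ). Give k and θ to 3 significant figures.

k ≈ 9.78, θ ≈ 3.52

For Gamma(k, scale θ): mean = kθ, variance = kθ², so CV = 1/√k.
CV = SD/mean = 11/34.4 = 0.3198, hence k = 1/CV² = 9.78.
Then θ = mean/k = 34.4/9.78 = 3.52.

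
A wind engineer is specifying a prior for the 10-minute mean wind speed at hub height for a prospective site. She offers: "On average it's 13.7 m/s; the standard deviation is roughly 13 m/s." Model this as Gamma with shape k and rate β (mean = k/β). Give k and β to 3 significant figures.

k ≈ 1.11, β ≈ 0.0811

For Gamma(k, rate β): mean = k/β, variance = k/β², so CV = 1/√k.
CV = SD/mean = 13/13.7 = 0.9489, hence k = 1/CV² = 1.11.
Then β = k/mean = 1.11/13.7 = 0.0811.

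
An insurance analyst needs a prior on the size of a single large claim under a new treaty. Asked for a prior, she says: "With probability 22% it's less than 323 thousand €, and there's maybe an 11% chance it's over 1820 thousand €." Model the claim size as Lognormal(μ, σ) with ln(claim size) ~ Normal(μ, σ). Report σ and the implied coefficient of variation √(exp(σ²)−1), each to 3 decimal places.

If T ~ Lognormal(μ,σ) then ln T ~ Normal(μ,σ), so the p-quantile of ln T is μ + z_p·σ.
ln(323) = 5.778 and ln(1820) = 7.507; z_{0.22} = -0.7722, z_{0.89} = 1.227.
σ = (7.507 − 5.778)/(1.227 − (-0.7722)) = 0.865.
μ = 5.778 − (-0.7722)·0.865 = 6.446.
CV = √(exp(σ²)−1) = √(exp(0.7483)−1) = 1.055.

σ ≈ 0.865, CV ≈ 1.055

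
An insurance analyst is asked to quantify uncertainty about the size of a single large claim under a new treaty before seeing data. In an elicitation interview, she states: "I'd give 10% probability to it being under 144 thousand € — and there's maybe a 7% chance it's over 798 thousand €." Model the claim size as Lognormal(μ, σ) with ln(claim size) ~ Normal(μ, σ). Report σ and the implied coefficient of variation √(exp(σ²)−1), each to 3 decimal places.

If T ~ Lognormal(μ,σ) then ln T ~ Normal(μ,σ), so the p-quantile of ln T is μ + z_p·σ.
ln(144) = 4.97 and ln(798) = 6.682; z_{0.1} = -1.282, z_{0.93} = 1.476.
σ = (6.682 − 4.97)/(1.476 − (-1.282)) = 0.621.
μ = 4.97 − (-1.282)·0.621 = 5.766.
CV = √(exp(σ²)−1) = √(exp(0.3856)−1) = 0.686.

σ ≈ 0.621, CV ≈ 0.686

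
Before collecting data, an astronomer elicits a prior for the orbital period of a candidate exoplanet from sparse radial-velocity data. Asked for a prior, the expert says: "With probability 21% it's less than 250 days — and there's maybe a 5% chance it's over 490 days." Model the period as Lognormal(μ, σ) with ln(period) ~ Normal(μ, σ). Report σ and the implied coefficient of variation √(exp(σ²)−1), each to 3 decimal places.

If T ~ Lognormal(μ,σ) then ln T ~ Normal(μ,σ), so the p-quantile of ln T is μ + z_p·σ.
ln(250) = 5.521 and ln(490) = 6.194; z_{0.21} = -0.8064, z_{0.95} = 1.645.
σ = (6.194 − 5.521)/(1.645 − (-0.8064)) = 0.275.
μ = 5.521 − (-0.8064)·0.275 = 5.743.
CV = √(exp(σ²)−1) = √(exp(0.0754)−1) = 0.280.

σ ≈ 0.275, CV ≈ 0.280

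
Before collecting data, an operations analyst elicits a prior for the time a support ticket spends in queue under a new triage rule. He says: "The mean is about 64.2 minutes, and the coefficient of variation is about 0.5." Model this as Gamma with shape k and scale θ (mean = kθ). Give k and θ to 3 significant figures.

k ≈ 4, θ ≈ 16.1

For Gamma(k, scale θ): mean = kθ, variance = kθ², so CV = 1/√k.
CV = 0.5, hence k = 1/CV² = 4.
Then θ = mean/k = 64.2/4 = 16.1.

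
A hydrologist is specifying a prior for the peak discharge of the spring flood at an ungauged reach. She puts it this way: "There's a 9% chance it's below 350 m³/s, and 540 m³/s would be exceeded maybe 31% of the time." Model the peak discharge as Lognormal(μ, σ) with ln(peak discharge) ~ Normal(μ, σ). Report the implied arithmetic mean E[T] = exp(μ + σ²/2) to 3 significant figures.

If T ~ Lognormal(μ,σ) then ln T ~ Normal(μ,σ), so the p-quantile of ln T is μ + z_p·σ.
ln(350) = 5.858 and ln(540) = 6.292; z_{0.09} = -1.341, z_{0.69} = 0.4959.
σ = (6.292 − 5.858)/(0.4959 − (-1.341)) = 0.236.
μ = 5.858 − (-1.341)·0.236 = 6.174.
E[T] = exp(μ + σ²/2) = exp(6.174 + 0.0279) = 494 m³/s.

E[T] ≈ 494 m³/s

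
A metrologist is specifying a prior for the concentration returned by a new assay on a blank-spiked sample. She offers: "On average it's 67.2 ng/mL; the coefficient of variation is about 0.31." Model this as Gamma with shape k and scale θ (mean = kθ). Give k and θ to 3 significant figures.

k ≈ 10.4, θ ≈ 6.46

For Gamma(k, scale θ): mean = kθ, variance = kθ², so CV = 1/√k.
CV = 0.31, hence k = 1/CV² = 10.4.
Then θ = mean/k = 67.2/10.4 = 6.46.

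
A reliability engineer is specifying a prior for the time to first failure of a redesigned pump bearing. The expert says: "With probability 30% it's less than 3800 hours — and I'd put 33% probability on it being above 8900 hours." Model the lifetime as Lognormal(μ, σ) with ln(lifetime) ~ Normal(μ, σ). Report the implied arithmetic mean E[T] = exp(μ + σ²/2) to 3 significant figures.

E[T] ≈ 8910 hours

If T ~ Lognormal(μ,σ) then ln T ~ Normal(μ,σ), so the p-quantile of ln T is μ + z_p·σ.
ln(3800) = 8.243 and ln(8900) = 9.094; z_{0.3} = -0.5244, z_{0.67} = 0.4399.
σ = (9.094 − 8.243)/(0.4399 − (-0.5244)) = 0.883.
μ = 8.243 − (-0.5244)·0.883 = 8.706.
E[T] = exp(μ + σ²/2) = exp(8.706 + 0.3894) = 8910 hours.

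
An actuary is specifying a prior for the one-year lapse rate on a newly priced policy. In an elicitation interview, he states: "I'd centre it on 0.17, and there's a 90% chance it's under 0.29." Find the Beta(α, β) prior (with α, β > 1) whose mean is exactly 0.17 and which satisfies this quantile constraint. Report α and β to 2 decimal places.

With mean 0.17 fixed, write α = 0.17s, β = 0.83s where s = α+β.
Need P(θ < 0.29) = 0.9 under Beta(0.17s, 0.83s). Normal approximation: (q−m)/√(m(1−m)/s) ≈ z_{0.9} = 1.28, so s ≈ 0.17·0.83·(1.28)²/(0.29−0.17)² = 16.1.
At s = 16.1: P(θ<0.29) ≈ 0.893. Adjusting to match 0.9 gives s ≈ 17.39.
So α = 0.17·17.39 ≈ 2.96, β = 0.83·17.39 ≈ 14.43.

α ≈ 2.96, β ≈ 14.43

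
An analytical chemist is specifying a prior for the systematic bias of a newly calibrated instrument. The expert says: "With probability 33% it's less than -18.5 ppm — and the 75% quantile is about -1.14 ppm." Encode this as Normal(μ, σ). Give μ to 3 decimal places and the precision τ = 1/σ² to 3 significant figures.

The p-quantile of Normal(μ,σ) is μ + z_p·σ, with z_{0.33} = -0.4399 and z_{0.75} = 0.6745.
Eliminate σ: μ = (z₂·x₁ − z₁·x₂)/(z₂ − z₁) = (0.6745·-18.5 − (-0.4399)·-1.14)/1.114 = -11.647.
Then σ = (x₂ − x₁)/(z₂ − z₁) = (-1.14 − -18.5)/1.114 = 15.578.
Precision τ = 1/σ² = 1/15.58² = 0.00412.

μ = -11.647, τ = 0.00412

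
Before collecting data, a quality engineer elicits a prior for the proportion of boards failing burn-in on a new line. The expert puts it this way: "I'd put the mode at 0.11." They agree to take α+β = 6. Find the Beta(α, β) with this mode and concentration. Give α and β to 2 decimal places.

For α,β > 1 the Beta mode is (α−1)/(α+β−2). With α+β = 6, the mode is (α−1)/4.
Set (α−1)/4 = 0.11 → α = 1 + 0.11·4 = 1.44.
β = 6 − α = 4.56.

α = 1.44, β = 4.56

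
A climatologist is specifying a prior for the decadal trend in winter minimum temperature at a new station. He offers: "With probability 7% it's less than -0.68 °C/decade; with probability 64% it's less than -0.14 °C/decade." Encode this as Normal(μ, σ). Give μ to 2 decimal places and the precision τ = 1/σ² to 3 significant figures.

μ = -0.25, τ = 11.5

The p-quantile of Normal(μ,σ) is μ + z_p·σ, with z_{0.07} = -1.476 and z_{0.64} = 0.3585.
Eliminate σ: μ = (z₂·x₁ − z₁·x₂)/(z₂ − z₁) = (0.3585·-0.68 − (-1.476)·-0.14)/1.834 = -0.25.
Then σ = (x₂ − x₁)/(z₂ − z₁) = (-0.14 − -0.68)/1.834 = 0.29.
Precision τ = 1/σ² = 1/0.2944² = 11.5.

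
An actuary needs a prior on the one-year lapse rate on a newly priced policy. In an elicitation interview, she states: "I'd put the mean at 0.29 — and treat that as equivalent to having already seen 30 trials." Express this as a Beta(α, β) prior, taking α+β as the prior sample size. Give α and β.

α = 8.7, β = 21.3

Under the effective-sample-size interpretation, Beta(α, β) has prior mean α/(α+β) and prior sample size α+β.
So α+β = 30 and α/(α+β) = 0.29, giving α = 0.29·30 = 8.7 and β = 30 − 8.7 = 21.3.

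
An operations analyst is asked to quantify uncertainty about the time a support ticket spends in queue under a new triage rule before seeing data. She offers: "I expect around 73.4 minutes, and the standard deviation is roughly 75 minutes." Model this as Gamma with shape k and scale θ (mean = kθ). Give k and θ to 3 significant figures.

For Gamma(k, scale θ): mean = kθ, variance = kθ², so CV = 1/√k.
CV = SD/mean = 75/73.4 = 1.022, hence k = 1/CV² = 0.958.
Then θ = mean/k = 73.4/0.958 = 76.6.

k ≈ 0.958, θ ≈ 76.6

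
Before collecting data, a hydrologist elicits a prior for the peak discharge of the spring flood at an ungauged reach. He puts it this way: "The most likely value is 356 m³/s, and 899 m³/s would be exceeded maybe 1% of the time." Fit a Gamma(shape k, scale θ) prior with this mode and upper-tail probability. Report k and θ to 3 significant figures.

Gamma(k,θ) with k>1 has mode (k−1)θ, so θ = 356/(k−1).
Need P(X < 899) = 0.99 with θ tied to k this way. Start at k = 2, θ = 356: P(X<899) ≈ 0.718.
Too low — raise k to concentrate. Iterating converges to k ≈ 6.46.
Then θ = 356/(6.46−1) ≈ 65.2.

k ≈ 6.46, θ ≈ 65.2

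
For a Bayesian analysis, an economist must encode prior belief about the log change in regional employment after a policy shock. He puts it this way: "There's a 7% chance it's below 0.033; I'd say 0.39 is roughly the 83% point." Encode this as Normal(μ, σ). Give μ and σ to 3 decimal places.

For Normal(μ,σ), the p-quantile is μ + z_p·σ. Here z_{0.07} = -1.476, z_{0.83} = 0.9542.
So 0.033 = μ − 1.476σ and 0.39 = μ + 0.9542σ.
Subtracting: σ = (0.39 − 0.033)/(0.9542 − (-1.476)) = 0.147.
Then μ = 0.033 − (-1.476)·0.147 = 0.250.

μ = 0.250, σ = 0.147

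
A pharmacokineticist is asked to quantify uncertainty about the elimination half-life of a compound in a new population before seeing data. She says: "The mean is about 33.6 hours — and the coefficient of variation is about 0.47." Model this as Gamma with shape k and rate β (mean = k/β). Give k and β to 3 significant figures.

For Gamma(k, rate β): mean = k/β, variance = k/β², so CV = 1/√k.
CV = 0.47, hence k = 1/CV² = 4.53.
Then β = k/mean = 4.53/33.6 = 0.135.

k ≈ 4.53, β ≈ 0.135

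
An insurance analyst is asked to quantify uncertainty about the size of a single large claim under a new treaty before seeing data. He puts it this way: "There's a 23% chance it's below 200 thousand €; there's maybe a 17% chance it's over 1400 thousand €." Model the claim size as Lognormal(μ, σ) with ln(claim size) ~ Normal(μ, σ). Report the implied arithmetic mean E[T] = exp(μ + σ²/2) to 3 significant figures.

If T ~ Lognormal(μ,σ) then ln T ~ Normal(μ,σ), so the p-quantile of ln T is μ + z_p·σ.
ln(200) = 5.298 and ln(1400) = 7.244; z_{0.23} = -0.7388, z_{0.83} = 0.9542.
σ = (7.244 − 5.298)/(0.9542 − (-0.7388)) = 1.149.
μ = 5.298 − (-0.7388)·1.149 = 6.148.
E[T] = exp(μ + σ²/2) = exp(6.148 + 0.6605) = 905 thousand €.

E[T] ≈ 905 thousand €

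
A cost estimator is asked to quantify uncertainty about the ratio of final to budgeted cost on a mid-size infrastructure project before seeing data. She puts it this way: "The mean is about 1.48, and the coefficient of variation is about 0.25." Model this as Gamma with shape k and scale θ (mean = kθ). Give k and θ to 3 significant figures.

k ≈ 16, θ ≈ 0.0925

For Gamma(k, scale θ): mean = kθ, variance = kθ², so CV = 1/√k.
CV = 0.25, hence k = 1/CV² = 16.
Then θ = mean/k = 1.48/16 = 0.0925.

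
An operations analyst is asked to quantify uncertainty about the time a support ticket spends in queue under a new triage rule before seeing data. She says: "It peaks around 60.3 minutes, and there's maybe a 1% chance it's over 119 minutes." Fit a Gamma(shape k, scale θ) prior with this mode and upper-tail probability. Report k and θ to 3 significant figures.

k ≈ 11.7, θ ≈ 5.66

Gamma(k,θ) with k>1 has mode (k−1)θ, so θ = 60.3/(k−1).
Need P(X < 119) = 0.99 with θ tied to k this way. Start at k = 2, θ = 60.3: P(X<119) ≈ 0.587.
Too low — raise k to concentrate. Iterating converges to k ≈ 11.7.
Then θ = 60.3/(11.7−1) ≈ 5.66.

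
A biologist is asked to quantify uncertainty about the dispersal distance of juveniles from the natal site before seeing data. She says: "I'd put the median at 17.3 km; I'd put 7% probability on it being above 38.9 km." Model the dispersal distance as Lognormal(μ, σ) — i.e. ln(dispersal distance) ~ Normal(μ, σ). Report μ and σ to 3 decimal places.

μ ≈ 2.851, σ ≈ 0.549

If T ~ Lognormal(μ,σ) then ln T ~ Normal(μ,σ), so the p-quantile of ln T is μ + z_p·σ.
ln(17.3) = 2.851 and ln(38.9) = 3.661; z_{0.5} = 0, z_{0.93} = 1.476.
σ = (3.661 − 2.851)/(1.476 − (0)) = 0.549.
μ = 2.851 − (0)·0.549 = 2.851.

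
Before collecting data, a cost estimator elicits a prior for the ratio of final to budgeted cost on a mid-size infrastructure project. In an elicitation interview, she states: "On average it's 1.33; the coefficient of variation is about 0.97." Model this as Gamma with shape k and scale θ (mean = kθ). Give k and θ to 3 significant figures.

k ≈ 1.06, θ ≈ 1.25

For Gamma(k, scale θ): mean = kθ, variance = kθ², so CV = 1/√k.
CV = 0.97, hence k = 1/CV² = 1.06.
Then θ = mean/k = 1.33/1.06 = 1.25.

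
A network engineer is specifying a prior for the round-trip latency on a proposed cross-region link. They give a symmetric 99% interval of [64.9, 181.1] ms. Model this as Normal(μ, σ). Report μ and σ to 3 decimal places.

A symmetric 99% interval runs μ ± z·σ with z = 2.576.
Half-width = 58.1, so σ = 58.1/2.576 = 22.556.
μ is the interval midpoint, 123.000.

μ = 123.000, σ = 22.556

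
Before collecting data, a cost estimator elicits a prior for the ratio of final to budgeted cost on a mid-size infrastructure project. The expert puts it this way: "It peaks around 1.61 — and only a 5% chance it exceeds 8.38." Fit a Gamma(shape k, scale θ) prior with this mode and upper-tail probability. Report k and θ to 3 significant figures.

Gamma(k,θ) with k>1 has mode (k−1)θ, so θ = 1.61/(k−1).
Need P(X < 8.38) = 0.95 with θ tied to k this way. Start at k = 2, θ = 1.61: P(X<8.38) ≈ 0.966.
Too high — lower k to spread out. Iterating converges to k ≈ 1.87.
Then θ = 1.61/(1.87−1) ≈ 1.85.

k ≈ 1.87, θ ≈ 1.85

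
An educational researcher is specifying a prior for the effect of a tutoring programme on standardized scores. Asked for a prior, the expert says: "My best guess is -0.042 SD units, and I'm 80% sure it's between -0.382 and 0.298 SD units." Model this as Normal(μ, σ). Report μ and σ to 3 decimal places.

μ = -0.042, σ = 0.265

A symmetric 80% interval runs μ ± z·σ with z = 1.282.
Half-width = 0.34, so σ = 0.34/1.282 = 0.265.
μ is the stated best guess, -0.042.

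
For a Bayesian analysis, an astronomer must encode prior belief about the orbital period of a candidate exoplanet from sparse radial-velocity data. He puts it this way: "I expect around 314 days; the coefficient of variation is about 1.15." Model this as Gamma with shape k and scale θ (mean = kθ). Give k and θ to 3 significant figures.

For Gamma(k, scale θ): mean = kθ, variance = kθ², so CV = 1/√k.
CV = 1.15, hence k = 1/CV² = 0.756.
Then θ = mean/k = 314/0.756 = 415.

k ≈ 0.756, θ ≈ 415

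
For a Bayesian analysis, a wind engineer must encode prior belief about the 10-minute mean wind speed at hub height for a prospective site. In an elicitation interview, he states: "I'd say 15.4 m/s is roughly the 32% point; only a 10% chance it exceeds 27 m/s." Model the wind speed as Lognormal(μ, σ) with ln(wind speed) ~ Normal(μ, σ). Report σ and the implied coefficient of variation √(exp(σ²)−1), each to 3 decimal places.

σ ≈ 0.321, CV ≈ 0.329

If T ~ Lognormal(μ,σ) then ln T ~ Normal(μ,σ), so the p-quantile of ln T is μ + z_p·σ.
ln(15.4) = 2.734 and ln(27) = 3.296; z_{0.32} = -0.4677, z_{0.9} = 1.282.
σ = (3.296 − 2.734)/(1.282 − (-0.4677)) = 0.321.
μ = 2.734 − (-0.4677)·0.321 = 2.884.
CV = √(exp(σ²)−1) = √(exp(0.1030)−1) = 0.329.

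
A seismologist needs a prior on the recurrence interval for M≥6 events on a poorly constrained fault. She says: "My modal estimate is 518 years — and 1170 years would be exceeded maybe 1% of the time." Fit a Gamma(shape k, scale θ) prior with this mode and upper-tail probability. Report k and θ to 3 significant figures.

Gamma(k,θ) with k>1 has mode (k−1)θ, so θ = 518/(k−1).
Need P(X < 1170) = 0.99 with θ tied to k this way. Start at k = 2, θ = 518: P(X<1170) ≈ 0.660.
Too low — raise k to concentrate. Iterating converges to k ≈ 8.22.
Then θ = 518/(8.22−1) ≈ 71.7.

k ≈ 8.22, θ ≈ 71.7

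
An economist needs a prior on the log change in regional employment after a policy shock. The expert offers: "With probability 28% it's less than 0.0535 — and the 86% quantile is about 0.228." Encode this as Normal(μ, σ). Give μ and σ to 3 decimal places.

The p-quantile of Normal(μ,σ) is μ + z_p·σ, with z_{0.28} = -0.5828 and z_{0.86} = 1.08.
Eliminate σ: μ = (z₂·x₁ − z₁·x₂)/(z₂ − z₁) = (1.08·0.0535 − (-0.5828)·0.228)/1.663 = 0.115.
Then σ = (x₂ − x₁)/(z₂ − z₁) = (0.228 − 0.0535)/1.663 = 0.105.

μ = 0.115, σ = 0.105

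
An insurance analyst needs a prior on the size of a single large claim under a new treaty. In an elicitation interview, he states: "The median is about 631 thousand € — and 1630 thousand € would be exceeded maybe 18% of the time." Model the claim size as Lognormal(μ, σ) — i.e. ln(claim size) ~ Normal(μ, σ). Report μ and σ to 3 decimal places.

If T ~ Lognormal(μ,σ) then ln T ~ Normal(μ,σ), so the p-quantile of ln T is μ + z_p·σ.
ln(631) = 6.447 and ln(1630) = 7.396; z_{0.5} = 0, z_{0.82} = 0.9154.
σ = (7.396 − 6.447)/(0.9154 − (0)) = 1.037.
μ = 6.447 − (0)·1.037 = 6.447.

μ ≈ 6.447, σ ≈ 1.037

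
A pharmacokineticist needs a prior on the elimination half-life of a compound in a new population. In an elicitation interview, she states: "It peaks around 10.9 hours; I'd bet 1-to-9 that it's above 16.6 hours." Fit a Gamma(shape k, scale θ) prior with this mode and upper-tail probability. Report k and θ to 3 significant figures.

Gamma(k,θ) with k>1 has mode (k−1)θ, so θ = 10.9/(k−1).
Need P(X < 16.6) = 0.9 with θ tied to k this way. Start at k = 2, θ = 10.9: P(X<16.6) ≈ 0.450.
Too low — raise k to concentrate. Iterating converges to k ≈ 11.5.
Then θ = 10.9/(11.5−1) ≈ 1.03.

k ≈ 11.5, θ ≈ 1.03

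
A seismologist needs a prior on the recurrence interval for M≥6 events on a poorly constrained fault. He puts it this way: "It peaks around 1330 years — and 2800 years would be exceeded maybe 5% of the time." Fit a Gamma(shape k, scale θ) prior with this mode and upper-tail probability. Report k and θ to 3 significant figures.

Gamma(k,θ) with k>1 has mode (k−1)θ, so θ = 1330/(k−1).
Need P(X < 2800) = 0.95 with θ tied to k this way. Start at k = 2, θ = 1330: P(X<2800) ≈ 0.622.
Too low — raise k to concentrate. Iterating converges to k ≈ 5.98.
Then θ = 1330/(5.98−1) ≈ 267.

k ≈ 5.98, θ ≈ 267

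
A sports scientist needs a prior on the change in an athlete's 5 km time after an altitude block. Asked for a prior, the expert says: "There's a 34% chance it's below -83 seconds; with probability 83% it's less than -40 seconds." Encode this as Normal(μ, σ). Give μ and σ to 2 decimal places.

μ = -70.02, σ = 31.46

The p-quantile of Normal(μ,σ) is μ + z_p·σ, with z_{0.34} = -0.4125 and z_{0.83} = 0.9542.
Eliminate σ: μ = (z₂·x₁ − z₁·x₂)/(z₂ − z₁) = (0.9542·-83 − (-0.4125)·-40)/1.367 = -70.02.
Then σ = (x₂ − x₁)/(z₂ − z₁) = (-40 − -83)/1.367 = 31.46.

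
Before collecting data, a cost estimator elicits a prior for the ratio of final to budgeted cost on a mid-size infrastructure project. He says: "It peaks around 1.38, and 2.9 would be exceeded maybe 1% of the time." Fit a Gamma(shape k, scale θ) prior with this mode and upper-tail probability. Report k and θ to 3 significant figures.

Gamma(k,θ) with k>1 has mode (k−1)θ, so θ = 1.38/(k−1).
Need P(X < 2.9) = 0.99 with θ tied to k this way. Start at k = 2, θ = 1.38: P(X<2.9) ≈ 0.621.
Too low — raise k to concentrate. Iterating converges to k ≈ 9.82.
Then θ = 1.38/(9.82−1) ≈ 0.156.

k ≈ 9.82, θ ≈ 0.156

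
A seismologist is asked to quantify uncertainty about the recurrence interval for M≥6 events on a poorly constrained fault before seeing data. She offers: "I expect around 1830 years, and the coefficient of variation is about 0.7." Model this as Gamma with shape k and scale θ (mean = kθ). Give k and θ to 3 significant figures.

For Gamma(k, scale θ): mean = kθ, variance = kθ², so CV = 1/√k.
CV = 0.7, hence k = 1/CV² = 2.04.
Then θ = mean/k = 1830/2.04 = 897.

k ≈ 2.04, θ ≈ 897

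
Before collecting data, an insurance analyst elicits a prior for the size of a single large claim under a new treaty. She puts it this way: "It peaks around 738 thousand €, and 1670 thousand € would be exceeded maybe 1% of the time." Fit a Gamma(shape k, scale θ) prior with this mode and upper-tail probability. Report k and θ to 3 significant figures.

k ≈ 8.19, θ ≈ 103

Gamma(k,θ) with k>1 has mode (k−1)θ, so θ = 738/(k−1).
Need P(X < 1670) = 0.99 with θ tied to k this way. Start at k = 2, θ = 738: P(X<1670) ≈ 0.660.
Too low — raise k to concentrate. Iterating converges to k ≈ 8.19.
Then θ = 738/(8.19−1) ≈ 103.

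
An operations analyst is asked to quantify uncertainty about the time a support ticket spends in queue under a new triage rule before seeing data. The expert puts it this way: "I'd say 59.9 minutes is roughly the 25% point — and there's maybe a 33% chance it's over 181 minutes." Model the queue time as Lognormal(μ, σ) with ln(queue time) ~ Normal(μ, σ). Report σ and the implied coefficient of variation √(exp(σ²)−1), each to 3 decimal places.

If T ~ Lognormal(μ,σ) then ln T ~ Normal(μ,σ), so the p-quantile of ln T is μ + z_p·σ.
ln(59.9) = 4.093 and ln(181) = 5.198; z_{0.25} = -0.6745, z_{0.67} = 0.4399.
σ = (5.198 − 4.093)/(0.4399 − (-0.6745)) = 0.992.
μ = 4.093 − (-0.6745)·0.992 = 4.762.
CV = √(exp(σ²)−1) = √(exp(0.9847)−1) = 1.295.

σ ≈ 0.992, CV ≈ 1.295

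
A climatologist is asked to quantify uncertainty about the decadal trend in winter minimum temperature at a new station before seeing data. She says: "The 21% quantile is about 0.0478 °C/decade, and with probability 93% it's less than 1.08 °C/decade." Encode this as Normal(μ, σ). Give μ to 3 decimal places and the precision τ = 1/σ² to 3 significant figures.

μ = 0.413, τ = 4.89

For Normal(μ,σ), the p-quantile is μ + z_p·σ. Here z_{0.21} = -0.8064, z_{0.93} = 1.476.
So 0.0478 = μ − 0.8064σ and 1.08 = μ + 1.476σ.
Subtracting: σ = (1.08 − 0.0478)/(1.476 − (-0.8064)) = 0.452.
Then μ = 0.0478 − (-0.8064)·0.452 = 0.413.
Precision τ = 1/σ² = 1/0.4523² = 4.89.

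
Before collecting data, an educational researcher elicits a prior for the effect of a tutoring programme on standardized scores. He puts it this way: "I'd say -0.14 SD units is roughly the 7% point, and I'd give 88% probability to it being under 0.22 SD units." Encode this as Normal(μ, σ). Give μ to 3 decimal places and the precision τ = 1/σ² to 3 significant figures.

The p-quantile of Normal(μ,σ) is μ + z_p·σ, with z_{0.07} = -1.476 and z_{0.88} = 1.175.
Eliminate σ: μ = (z₂·x₁ − z₁·x₂)/(z₂ − z₁) = (1.175·-0.14 − (-1.476)·0.22)/2.651 = 0.060.
Then σ = (x₂ − x₁)/(z₂ − z₁) = (0.22 − -0.14)/2.651 = 0.136.
Precision τ = 1/σ² = 1/0.1358² = 54.2.

μ = 0.060, τ = 54.2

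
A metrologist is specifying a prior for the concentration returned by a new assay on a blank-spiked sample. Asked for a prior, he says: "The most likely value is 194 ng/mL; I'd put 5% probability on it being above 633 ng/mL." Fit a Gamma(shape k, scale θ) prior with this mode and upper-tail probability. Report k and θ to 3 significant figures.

k ≈ 2.87, θ ≈ 104

Gamma(k,θ) with k>1 has mode (k−1)θ, so θ = 194/(k−1).
Need P(X < 633) = 0.95 with θ tied to k this way. Start at k = 2, θ = 194: P(X<633) ≈ 0.837.
Too low — raise k to concentrate. Iterating converges to k ≈ 2.87.
Then θ = 194/(2.87−1) ≈ 104.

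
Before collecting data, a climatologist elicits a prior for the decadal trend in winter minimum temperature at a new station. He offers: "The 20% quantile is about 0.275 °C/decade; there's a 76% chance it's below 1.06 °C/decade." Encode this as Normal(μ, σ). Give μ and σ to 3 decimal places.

For Normal(μ,σ), the p-quantile is μ + z_p·σ. Here z_{0.2} = -0.8416, z_{0.76} = 0.7063.
So 0.275 = μ − 0.8416σ and 1.06 = μ + 0.7063σ.
Subtracting: σ = (1.06 − 0.275)/(0.7063 − (-0.8416)) = 0.507.
Then μ = 0.275 − (-0.8416)·0.507 = 0.702.

μ = 0.702, σ = 0.507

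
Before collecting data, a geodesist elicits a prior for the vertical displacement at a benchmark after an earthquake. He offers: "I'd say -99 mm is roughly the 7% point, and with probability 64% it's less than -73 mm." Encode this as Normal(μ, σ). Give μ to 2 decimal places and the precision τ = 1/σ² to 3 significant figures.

μ = -78.08, τ = 0.00498

For Normal(μ,σ), the p-quantile is μ + z_p·σ. Here z_{0.07} = -1.476, z_{0.64} = 0.3585.
So -99 = μ − 1.476σ and -73 = μ + 0.3585σ.
Subtracting: σ = (-73 − -99)/(0.3585 − (-1.476)) = 14.17.
Then μ = -99 − (-1.476)·14.17 = -78.08.
Precision τ = 1/σ² = 1/14.17² = 0.00498.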